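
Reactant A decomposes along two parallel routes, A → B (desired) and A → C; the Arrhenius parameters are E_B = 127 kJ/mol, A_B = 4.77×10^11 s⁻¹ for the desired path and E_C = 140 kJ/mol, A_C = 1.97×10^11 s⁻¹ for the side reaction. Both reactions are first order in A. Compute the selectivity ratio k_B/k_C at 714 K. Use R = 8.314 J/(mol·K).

21.6

With equal orders, S_{B/C} = k_B/k_C = (A_B/A_C)·exp[(E_C−E_B)/(RT)].
(E_C−E_B)/(RT) = (140−127)×10³/(8.314×714) = 13000/5936 = 2.190.
k_B/k_C = (4.77×10^11/1.97×10^11)·exp(2.190) = 2.421 × 8.935 = 21.6.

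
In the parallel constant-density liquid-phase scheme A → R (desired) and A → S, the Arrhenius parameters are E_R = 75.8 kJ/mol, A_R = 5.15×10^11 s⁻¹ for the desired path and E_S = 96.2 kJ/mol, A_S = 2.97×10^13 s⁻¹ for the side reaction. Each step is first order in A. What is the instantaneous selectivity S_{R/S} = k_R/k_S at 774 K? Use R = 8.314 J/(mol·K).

0.413

Since both paths have the same order in A, the concentration cancels and S_{R/S} = k_R/k_S = (A_R/A_S)·exp[(E_S−E_R)/(RT)].
(E_S−E_R)/(RT) = (96.2−75.8)×10³/(8.314×774) = 20400/6435 = 3.170.
k_R/k_S = (5.15×10^11/2.97×10^13)·exp(3.170) = 0.01734 × 23.81 = 0.413.
Since E_R < E_S, lowering the temperature improves selectivity toward R.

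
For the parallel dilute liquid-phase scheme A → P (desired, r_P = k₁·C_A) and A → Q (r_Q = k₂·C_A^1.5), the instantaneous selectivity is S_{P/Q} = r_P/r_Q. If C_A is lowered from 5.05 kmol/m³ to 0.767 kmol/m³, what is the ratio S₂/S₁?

S_{P/Q} = (k₁/k₂)·C_A^-0.5, so S₂/S₁ = (C_{A,2}/C_{A,1})^-0.5.
= (0.767/5.05)^(-0.5) = (0.1519)^(-0.5) = 2.57.

2.57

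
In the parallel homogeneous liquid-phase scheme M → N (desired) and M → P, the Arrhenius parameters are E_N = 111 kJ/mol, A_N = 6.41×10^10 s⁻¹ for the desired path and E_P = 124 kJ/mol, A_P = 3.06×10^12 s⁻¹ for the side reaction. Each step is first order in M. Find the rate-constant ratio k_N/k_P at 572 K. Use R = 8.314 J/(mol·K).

0.322

With equal orders, S_{N/P} = k_N/k_P = (A_N/A_P)·exp[(E_P−E_N)/(RT)].
(E_P−E_N)/(RT) = (124−111)×10³/(8.314×572) = 13000/4756 = 2.734.
k_N/k_P = (6.41×10^10/3.06×10^12)·exp(2.734) = 0.02095 × 15.39 = 0.322.
Since E_N < E_P, lowering the temperature improves selectivity toward N.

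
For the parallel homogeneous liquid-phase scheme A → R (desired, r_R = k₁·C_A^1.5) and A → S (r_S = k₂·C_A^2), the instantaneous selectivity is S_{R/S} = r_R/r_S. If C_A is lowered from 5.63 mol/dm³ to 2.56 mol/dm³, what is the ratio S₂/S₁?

1.48

S_{R/S} = (k₁/k₂)·C_A^-0.5, so S₂/S₁ = (C_{A,2}/C_{A,1})^-0.5.
= (2.56/5.63)^(-0.5) = (0.4547)^(-0.5) = 1.48.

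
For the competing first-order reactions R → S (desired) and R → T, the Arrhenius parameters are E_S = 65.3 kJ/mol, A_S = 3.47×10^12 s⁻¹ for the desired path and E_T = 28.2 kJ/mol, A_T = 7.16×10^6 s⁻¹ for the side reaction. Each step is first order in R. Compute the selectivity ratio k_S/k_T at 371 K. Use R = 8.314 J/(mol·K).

k_S/k_T = (A_S/A_T)·exp[−(E_S−E_T)/(RT)] = (A_S/A_T)·exp[(E_T−E_S)/(RT)].
(E_T−E_S)/(RT) = (28.2−65.3)×10³/(8.314×371) = -37100/3084 = -12.03.
k_S/k_T = (3.47×10^12/7.16×10^6)·exp(-12.03) = 4.846×10^5 × 5.975×10^-6 = 2.90.
Since E_S > E_T, raising the temperature improves selectivity toward S.

2.90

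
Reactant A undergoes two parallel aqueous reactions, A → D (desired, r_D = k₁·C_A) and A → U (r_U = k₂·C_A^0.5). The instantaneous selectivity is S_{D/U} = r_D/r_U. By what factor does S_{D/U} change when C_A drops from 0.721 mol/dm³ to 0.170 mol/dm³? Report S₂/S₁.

0.486

S_{D/U} = (k₁/k₂)·C_A^0.5, so S₂/S₁ = (C_{A,2}/C_{A,1})^0.5.
= (0.170/0.721)^0.5 = (0.2358)^0.5 = 0.486.
Selectivity toward D falls as C_A falls — high-concentration operation is favoured.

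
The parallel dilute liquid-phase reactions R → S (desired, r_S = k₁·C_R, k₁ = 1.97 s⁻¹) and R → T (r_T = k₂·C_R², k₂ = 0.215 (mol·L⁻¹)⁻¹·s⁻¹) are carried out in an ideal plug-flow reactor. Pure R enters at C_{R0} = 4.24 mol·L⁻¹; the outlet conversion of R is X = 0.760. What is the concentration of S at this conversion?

2.52 mol·L⁻¹

C_R = C_{R0}(1−X) = 1.018 mol·L⁻¹.
Along a PFR/batch, dC_S/dC_R = −r_S/(r_S+r_T) = −k₁/(k₁+k₂·C_R).
Integrating from C_{R0} to C_R: C_S = (1.97/0.215)·ln[(1.97+0.215·4.24)/(1.97+0.215·1.02)] = 9.163·ln(2.882/2.189) = 2.520 mol·L⁻¹.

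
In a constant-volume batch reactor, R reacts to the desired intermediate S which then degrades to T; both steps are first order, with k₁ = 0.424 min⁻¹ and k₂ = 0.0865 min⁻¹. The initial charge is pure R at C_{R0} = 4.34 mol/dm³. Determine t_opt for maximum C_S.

4.71 min

For first-order series the maximum of C_S occurs at t_opt = ln(k₂/k₁)/(k₂−k₁).
= ln(0.0865/0.424)/(0.0865−0.424) = ln(0.2040)/-0.3375 = -1.590/-0.3375 = 4.71 min.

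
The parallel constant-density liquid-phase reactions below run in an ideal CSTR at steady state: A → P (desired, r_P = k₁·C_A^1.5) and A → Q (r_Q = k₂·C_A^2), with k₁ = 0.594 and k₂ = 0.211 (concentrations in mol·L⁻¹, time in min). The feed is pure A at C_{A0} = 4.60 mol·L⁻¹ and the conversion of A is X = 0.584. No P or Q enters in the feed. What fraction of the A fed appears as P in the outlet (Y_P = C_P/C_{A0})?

0.392

Exit C_A = C_{A0}(1−X) = 4.60×0.416 = 1.914 mol·L⁻¹.
A CSTR operates uniformly at the exit composition, giving r_P = 1.572 and r_Q = 0.7727 (each k·C_A^n at C_A = 1.914).
Fraction of consumed A going to P: r_P/(r_P+r_Q) = 0.6705.
C_P = 0.6705·C_{A0}·X = 0.6705×4.60×0.584 = 1.80 mol·L⁻¹; Y_P = C_P/C_{A0} = 0.392.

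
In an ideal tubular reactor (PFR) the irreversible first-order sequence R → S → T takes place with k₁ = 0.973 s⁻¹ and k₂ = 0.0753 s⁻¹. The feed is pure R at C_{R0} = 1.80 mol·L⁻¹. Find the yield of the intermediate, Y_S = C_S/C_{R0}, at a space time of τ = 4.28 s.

Solving the coupled first-order balances gives C_S(τ) = [k₁/(k₂−k₁)]·C_{R0}·(e^(−k₁τ) − e^(−k₂τ)).
e^(−k₁τ) = e^(−0.973×4.28) = e^(−4.164) = 0.01554; e^(−k₂τ) = e^(−0.3223) = 0.7245.
C_S = 0.973×1.80/(0.0753−0.973) × (0.01554−0.7245) = (-1.951)×(-0.7090) = 1.383 mol·L⁻¹.
Y_S = C_S/C_{R0} = 1.383/1.80 = 0.768.

0.768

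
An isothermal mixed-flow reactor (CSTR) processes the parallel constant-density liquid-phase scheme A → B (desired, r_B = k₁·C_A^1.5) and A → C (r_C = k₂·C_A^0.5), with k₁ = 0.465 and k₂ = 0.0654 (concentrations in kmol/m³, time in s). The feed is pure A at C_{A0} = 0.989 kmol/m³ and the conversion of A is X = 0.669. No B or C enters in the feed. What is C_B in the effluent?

Exit C_A = C_{A0}(1−X) = 0.989×0.331 = 0.3274 kmol/m³.
In a CSTR the entire volume is at exit conditions, so r_B = 0.465×0.3274^1.5 = 0.08709 and r_C = 0.0654×0.3274^0.5 = 0.03742.
Fraction of consumed A going to B: r_B/(r_B+r_C) = 0.6995.
C_B = 0.6995·C_{A0}·X = 0.6995×0.989×0.669 = 0.463 kmol/m³.

0.463 kmol/m³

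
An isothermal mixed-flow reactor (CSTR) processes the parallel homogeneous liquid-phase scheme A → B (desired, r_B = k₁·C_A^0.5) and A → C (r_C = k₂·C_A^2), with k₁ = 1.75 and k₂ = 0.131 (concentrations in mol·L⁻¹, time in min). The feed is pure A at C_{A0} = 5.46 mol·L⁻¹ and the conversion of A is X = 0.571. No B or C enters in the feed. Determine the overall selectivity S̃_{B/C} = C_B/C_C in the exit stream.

3.73

Exit C_A = C_{A0}(1−X) = 5.46×0.429 = 2.342 mol·L⁻¹.
In a CSTR the entire volume is at exit conditions, so r_B = 1.75×2.342^0.5 = 2.678 and r_C = 0.131×2.342^2 = 0.7187.
Overall selectivity = C_B/C_C = r_Bτ/(r_Cτ) = r_B/r_C = 3.73.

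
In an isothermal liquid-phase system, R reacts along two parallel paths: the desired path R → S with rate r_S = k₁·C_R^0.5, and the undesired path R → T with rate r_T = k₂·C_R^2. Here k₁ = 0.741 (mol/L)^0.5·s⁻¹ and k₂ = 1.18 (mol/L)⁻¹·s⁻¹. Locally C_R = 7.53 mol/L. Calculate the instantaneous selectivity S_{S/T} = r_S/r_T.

0.0304

S_{S/T} = r_S/r_T = (k₁·C_R^0.5)/(k₂·C_R^2) = (k₁/k₂)·C_R^-1.5.
= (0.741×7.530^0.5) / (1.18×7.530^2) = 2.033/66.91 = 0.0304.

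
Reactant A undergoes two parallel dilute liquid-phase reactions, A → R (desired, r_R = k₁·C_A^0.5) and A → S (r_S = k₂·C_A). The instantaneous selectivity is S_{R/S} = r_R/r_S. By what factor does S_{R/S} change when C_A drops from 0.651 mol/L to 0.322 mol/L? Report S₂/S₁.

S_{R/S} = (k₁/k₂)·C_A^-0.5, so S₂/S₁ = (C_{A,2}/C_{A,1})^-0.5.
= (0.322/0.651)^(-0.5) = (0.4946)^(-0.5) = 1.42.
Selectivity toward R rises as C_A falls — low-concentration operation is favoured.

1.42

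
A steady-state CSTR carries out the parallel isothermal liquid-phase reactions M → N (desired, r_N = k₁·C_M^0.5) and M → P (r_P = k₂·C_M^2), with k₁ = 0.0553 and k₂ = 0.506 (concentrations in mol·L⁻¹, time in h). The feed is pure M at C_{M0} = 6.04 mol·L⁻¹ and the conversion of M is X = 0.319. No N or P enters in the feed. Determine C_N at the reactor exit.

0.0249 mol·L⁻¹

Exit C_M = C_{M0}(1−X) = 6.04×0.681 = 4.113 mol·L⁻¹.
A CSTR operates uniformly at the exit composition, giving r_N = 0.1122 and r_P = 8.561 (each k·C_M^n at C_M = 4.113).
Fraction of consumed M going to N: r_N/(r_N+r_P) = 0.01293.
C_N = 0.01293·C_{M0}·X = 0.01293×6.04×0.319 = 0.0249 mol·L⁻¹.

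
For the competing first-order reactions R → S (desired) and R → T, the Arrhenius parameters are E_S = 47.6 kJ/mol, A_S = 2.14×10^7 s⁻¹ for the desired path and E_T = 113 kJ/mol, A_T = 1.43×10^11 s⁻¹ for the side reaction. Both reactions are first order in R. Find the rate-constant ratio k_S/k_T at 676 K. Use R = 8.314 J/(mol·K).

16.9

Since both paths have the same order in R, the concentration cancels and S_{S/T} = k_S/k_T = (A_S/A_T)·exp[(E_T−E_S)/(RT)].
(E_T−E_S)/(RT) = (113−47.6)×10³/(8.314×676) = 65400/5620 = 11.64.
k_S/k_T = (2.14×10^7/1.43×10^11)·exp(11.64) = 1.497×10^-4 × 1.131×10^5 = 16.9.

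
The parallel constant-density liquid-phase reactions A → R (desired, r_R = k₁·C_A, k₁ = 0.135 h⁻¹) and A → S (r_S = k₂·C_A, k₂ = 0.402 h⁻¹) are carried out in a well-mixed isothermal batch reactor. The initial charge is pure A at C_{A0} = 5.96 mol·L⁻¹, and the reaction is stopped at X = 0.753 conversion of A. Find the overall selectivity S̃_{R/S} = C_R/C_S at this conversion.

0.336

C_A = C_{A0}(1−X) = 1.472 mol·L⁻¹.
Both paths are first order in A, so the instantaneous fraction to R is constant: dC_R/d(−C_A) = k₁/(k₁+k₂) = 0.2514.
C_R = 0.2514·(C_{A0}−C_A) = 0.2514×4.488 = 1.13 mol·L⁻¹.
C_S = (C_{A0}−C_A)−C_R = 3.360 mol·L⁻¹; S̃_{R/S} = 1.128/3.360 = 0.336.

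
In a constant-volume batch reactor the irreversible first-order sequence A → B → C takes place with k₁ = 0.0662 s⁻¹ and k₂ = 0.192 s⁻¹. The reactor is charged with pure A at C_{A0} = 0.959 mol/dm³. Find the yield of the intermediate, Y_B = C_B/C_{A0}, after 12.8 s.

0.180

For first-order series with pure A initially, C_B(t) = k₁C_{A0}/(k₂−k₁)·(e^(−k₁t) − e^(−k₂t)).
e^(−k₁t) = e^(−0.0662×12.8) = e^(−0.8474) = 0.4285; e^(−k₂t) = e^(−2.458) = 0.08564.
C_B = 0.0662×0.959/(0.192−0.0662) × (0.4285−0.08564) = 0.5047×0.3429 = 0.1730 mol/dm³.
Y_B = C_B/C_{A0} = 0.1730/0.959 = 0.180.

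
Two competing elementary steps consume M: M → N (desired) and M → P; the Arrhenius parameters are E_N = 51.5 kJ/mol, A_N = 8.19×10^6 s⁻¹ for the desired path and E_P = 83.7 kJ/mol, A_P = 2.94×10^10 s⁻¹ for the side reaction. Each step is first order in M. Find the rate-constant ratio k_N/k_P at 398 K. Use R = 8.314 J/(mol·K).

4.69

Since both paths have the same order in M, the concentration cancels and S_{N/P} = k_N/k_P = (A_N/A_P)·exp[(E_P−E_N)/(RT)].
(E_P−E_N)/(RT) = (83.7−51.5)×10³/(8.314×398) = 32200/3309 = 9.731.
k_N/k_P = (8.19×10^6/2.94×10^10)·exp(9.731) = 2.786×10^-4 × 16833 = 4.69.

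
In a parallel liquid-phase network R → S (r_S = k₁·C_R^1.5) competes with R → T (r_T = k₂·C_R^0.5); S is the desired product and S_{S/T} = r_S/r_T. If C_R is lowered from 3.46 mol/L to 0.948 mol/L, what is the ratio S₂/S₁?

S_{S/T} = (k₁/k₂)·C_R, so S₂/S₁ = (C_{R,2}/C_{R,1}).
= 0.948/3.46 = 0.274.
Selectivity toward S falls as C_R falls — high-concentration operation is favoured.

0.274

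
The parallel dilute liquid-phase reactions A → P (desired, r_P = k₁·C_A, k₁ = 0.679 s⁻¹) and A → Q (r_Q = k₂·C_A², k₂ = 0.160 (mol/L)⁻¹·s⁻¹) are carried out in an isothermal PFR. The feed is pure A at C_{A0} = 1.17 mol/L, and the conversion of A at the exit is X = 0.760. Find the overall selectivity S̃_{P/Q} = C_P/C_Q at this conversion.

C_A = C_{A0}(1−X) = 0.2808 mol/L.
Along a PFR/batch, dC_P/dC_A = −r_P/(r_P+r_Q) = −k₁/(k₁+k₂·C_A).
Integrating from C_{A0} to C_A: C_P = (0.679/0.160)·ln[(0.679+0.160·1.17)/(0.679+0.160·0.281)] = 4.244·ln(0.8662/0.7239) = 0.7614 mol/L.
C_Q = (C_{A0}−C_A)−C_P = 0.1278 mol/L; S̃_{P/Q} = 0.7614/0.1278 = 5.96.

5.96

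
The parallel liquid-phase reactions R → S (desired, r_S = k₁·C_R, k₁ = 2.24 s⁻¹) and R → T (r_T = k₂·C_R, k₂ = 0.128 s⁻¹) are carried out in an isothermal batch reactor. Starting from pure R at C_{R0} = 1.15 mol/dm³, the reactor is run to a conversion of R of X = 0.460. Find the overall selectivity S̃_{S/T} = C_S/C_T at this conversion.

17.5

C_R = C_{R0}(1−X) = 0.6210 mol/dm³.
Both paths are first order in R, so the instantaneous fraction to S is constant: dC_S/d(−C_R) = k₁/(k₁+k₂) = 0.9459.
C_S = 0.9459·(C_{R0}−C_R) = 0.9459×0.5290 = 0.500 mol/dm³.
C_T = (C_{R0}−C_R)−C_S = 0.02859 mol/dm³; S̃_{S/T} = 0.5004/0.02859 = 17.5.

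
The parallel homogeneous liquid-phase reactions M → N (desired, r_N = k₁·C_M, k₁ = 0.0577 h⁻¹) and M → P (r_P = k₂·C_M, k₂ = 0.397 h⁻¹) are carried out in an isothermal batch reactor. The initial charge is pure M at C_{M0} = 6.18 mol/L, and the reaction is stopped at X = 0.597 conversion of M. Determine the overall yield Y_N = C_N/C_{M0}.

0.0758

C_M = C_{M0}(1−X) = 2.491 mol/L.
Both paths are first order in M, so the instantaneous fraction to N is constant: dC_N/d(−C_M) = k₁/(k₁+k₂) = 0.1269.
C_N = 0.1269·(C_{M0}−C_M) = 0.1269×3.689 = 0.468 mol/L.
Y_N = C_N/C_{M0} = 0.4682/6.18 = 0.0758.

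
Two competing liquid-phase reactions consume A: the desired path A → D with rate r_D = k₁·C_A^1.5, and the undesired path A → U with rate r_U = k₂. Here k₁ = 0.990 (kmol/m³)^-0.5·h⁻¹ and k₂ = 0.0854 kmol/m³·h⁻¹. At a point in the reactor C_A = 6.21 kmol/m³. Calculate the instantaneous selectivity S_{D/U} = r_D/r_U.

S_{D/U} = r_D/r_U = (k₁·C_A^1.5)/(k₂) = (k₁/k₂)·C_A^1.5.
= (0.990×6.210^1.5) / (0.0854) = 15.32/0.08540 = 179.

179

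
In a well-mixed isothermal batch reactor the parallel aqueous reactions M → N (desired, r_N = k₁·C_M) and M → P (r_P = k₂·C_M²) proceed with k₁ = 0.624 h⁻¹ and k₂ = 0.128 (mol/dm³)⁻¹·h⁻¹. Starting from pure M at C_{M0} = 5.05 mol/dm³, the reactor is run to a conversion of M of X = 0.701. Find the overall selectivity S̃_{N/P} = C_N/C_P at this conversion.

1.55

C_M = C_{M0}(1−X) = 1.510 mol/dm³.
Along a PFR/batch, dC_N/dC_M = −r_N/(r_N+r_P) = −k₁/(k₁+k₂·C_M).
Integrating from C_{M0} to C_M: C_N = (0.624/0.128)·ln[(0.624+0.128·5.05)/(0.624+0.128·1.51)] = 4.875·ln(1.270/0.8173) = 2.150 mol/dm³.
C_P = (C_{M0}−C_M)−C_N = 1.390 mol/dm³; S̃_{N/P} = 2.150/1.390 = 1.55.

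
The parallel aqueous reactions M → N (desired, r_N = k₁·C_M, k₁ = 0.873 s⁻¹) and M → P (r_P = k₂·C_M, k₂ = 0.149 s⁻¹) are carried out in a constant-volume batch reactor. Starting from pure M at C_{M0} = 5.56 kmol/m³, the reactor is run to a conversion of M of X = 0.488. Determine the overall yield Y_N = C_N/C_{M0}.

0.417

C_M = C_{M0}(1−X) = 2.847 kmol/m³.
Both paths are first order in M, so the instantaneous fraction to N is constant: dC_N/d(−C_M) = k₁/(k₁+k₂) = 0.8542.
C_N = 0.8542·(C_{M0}−C_M) = 0.8542×2.713 = 2.32 kmol/m³.
Y_N = C_N/C_{M0} = 2.318/5.56 = 0.417.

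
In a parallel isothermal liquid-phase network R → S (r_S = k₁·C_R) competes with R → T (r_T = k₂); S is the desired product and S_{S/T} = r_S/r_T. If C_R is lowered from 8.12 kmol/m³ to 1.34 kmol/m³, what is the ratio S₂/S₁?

0.165

S_{S/T} = (k₁/k₂)·C_R, so S₂/S₁ = (C_{R,2}/C_{R,1}).
= 1.34/8.12 = 0.165.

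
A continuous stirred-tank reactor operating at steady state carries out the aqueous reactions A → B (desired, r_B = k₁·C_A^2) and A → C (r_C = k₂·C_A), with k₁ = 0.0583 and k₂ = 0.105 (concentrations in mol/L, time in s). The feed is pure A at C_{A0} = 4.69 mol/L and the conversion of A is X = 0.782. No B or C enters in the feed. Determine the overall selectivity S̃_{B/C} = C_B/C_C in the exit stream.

0.568

Exit C_A = C_{A0}(1−X) = 4.69×0.218 = 1.022 mol/L.
A CSTR operates uniformly at the exit composition, giving r_B = 0.06094 and r_C = 0.1074 (each k·C_A^n at C_A = 1.022).
Overall selectivity = C_B/C_C = r_Bτ/(r_Cτ) = r_B/r_C = 0.568.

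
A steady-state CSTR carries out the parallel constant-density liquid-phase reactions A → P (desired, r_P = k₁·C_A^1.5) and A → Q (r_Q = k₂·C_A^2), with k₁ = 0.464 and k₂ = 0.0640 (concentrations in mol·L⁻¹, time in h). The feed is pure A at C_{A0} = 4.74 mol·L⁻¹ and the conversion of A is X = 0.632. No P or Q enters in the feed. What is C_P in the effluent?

Exit C_A = C_{A0}(1−X) = 4.74×0.368 = 1.744 mol·L⁻¹.
A CSTR operates uniformly at the exit composition, giving r_P = 1.069 and r_Q = 0.1947 (each k·C_A^n at C_A = 1.744).
Fraction of consumed A going to P: r_P/(r_P+r_Q) = 0.8459.
C_P = 0.8459·C_{A0}·X = 0.8459×4.74×0.632 = 2.53 mol·L⁻¹.

2.53 mol·L⁻¹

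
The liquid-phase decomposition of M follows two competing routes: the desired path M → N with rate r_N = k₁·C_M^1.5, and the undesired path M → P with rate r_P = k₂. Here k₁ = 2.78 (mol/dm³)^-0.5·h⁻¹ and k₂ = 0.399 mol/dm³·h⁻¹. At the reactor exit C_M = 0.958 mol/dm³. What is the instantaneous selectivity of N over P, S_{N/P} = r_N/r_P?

6.53

S_{N/P} = r_N/r_P = (k₁·C_M^1.5)/(k₂) = (k₁/k₂)·C_M^1.5.
= (2.78×0.9580^1.5) / (0.399) = 2.607/0.3990 = 6.53.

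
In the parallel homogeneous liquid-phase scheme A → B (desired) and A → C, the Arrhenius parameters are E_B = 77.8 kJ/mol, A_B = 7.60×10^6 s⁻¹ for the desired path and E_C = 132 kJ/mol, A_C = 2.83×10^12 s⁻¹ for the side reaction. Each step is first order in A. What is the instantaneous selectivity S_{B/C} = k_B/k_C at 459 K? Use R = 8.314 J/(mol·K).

3.96

Since both paths have the same order in A, the concentration cancels and S_{B/C} = k_B/k_C = (A_B/A_C)·exp[(E_C−E_B)/(RT)].
(E_C−E_B)/(RT) = (132−77.8)×10³/(8.314×459) = 54200/3816 = 14.20.
k_B/k_C = (7.60×10^6/2.83×10^12)·exp(14.20) = 2.686×10^-6 × 1.473×10^6 = 3.96.
Since E_B < E_C, lowering the temperature improves selectivity toward B.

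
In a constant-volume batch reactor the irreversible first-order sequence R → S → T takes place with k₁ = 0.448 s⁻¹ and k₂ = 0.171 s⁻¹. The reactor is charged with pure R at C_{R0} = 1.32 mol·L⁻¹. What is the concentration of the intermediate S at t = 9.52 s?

For first-order series with pure R initially, C_S(t) = k₁C_{R0}/(k₂−k₁)·(e^(−k₁t) − e^(−k₂t)).
e^(−k₁t) = e^(−0.448×9.52) = e^(−4.265) = 0.01405; e^(−k₂t) = e^(−1.628) = 0.1963.
C_S = 0.448×1.32/(0.171−0.448) × (0.01405−0.1963) = (-2.135)×(-0.1823) = 0.3892 mol·L⁻¹.

0.389 mol·L⁻¹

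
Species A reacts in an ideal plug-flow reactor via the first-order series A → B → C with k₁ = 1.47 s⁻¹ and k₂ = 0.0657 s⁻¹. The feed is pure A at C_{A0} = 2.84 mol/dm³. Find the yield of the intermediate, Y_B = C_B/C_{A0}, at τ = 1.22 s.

The intermediate concentration in a first-order A→B→C sequence is C_B = k₁C_{A0}(e^(−k₁τ) − e^(−k₂τ))/(k₂−k₁).
e^(−k₁τ) = e^(−1.47×1.22) = e^(−1.793) = 0.1664; e^(−k₂τ) = e^(−0.08015) = 0.9230.
C_B = 1.47×2.84/(0.0657−1.47) × (0.1664−0.9230) = (-2.973)×(-0.7566) = 2.249 mol/dm³.
Y_B = C_B/C_{A0} = 2.249/2.84 = 0.792.

0.792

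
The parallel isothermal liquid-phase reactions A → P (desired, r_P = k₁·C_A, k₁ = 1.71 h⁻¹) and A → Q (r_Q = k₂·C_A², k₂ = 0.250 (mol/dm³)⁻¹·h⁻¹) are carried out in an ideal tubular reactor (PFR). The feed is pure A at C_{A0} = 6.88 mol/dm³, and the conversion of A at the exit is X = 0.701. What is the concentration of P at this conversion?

C_A = C_{A0}(1−X) = 2.057 mol/dm³.
Along a PFR/batch, dC_P/dC_A = −r_P/(r_P+r_Q) = −k₁/(k₁+k₂·C_A).
Integrating from C_{A0} to C_A: C_P = (1.71/0.250)·ln[(1.71+0.250·6.88)/(1.71+0.250·2.06)] = 6.840·ln(3.430/2.224) = 2.963 mol/dm³.

2.96 mol/dm³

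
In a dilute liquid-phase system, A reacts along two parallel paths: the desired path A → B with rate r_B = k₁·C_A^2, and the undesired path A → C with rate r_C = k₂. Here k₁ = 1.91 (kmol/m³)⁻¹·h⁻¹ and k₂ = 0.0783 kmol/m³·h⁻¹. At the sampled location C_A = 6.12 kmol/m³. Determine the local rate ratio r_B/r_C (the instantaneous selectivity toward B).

914

S_{B/C} = r_B/r_C = (k₁·C_A^2)/(k₂) = (k₁/k₂)·C_A^2.
= (1.91×6.120^2) / (0.0783) = 71.54/0.07830 = 914.
Since the desired path is higher order in A, keeping C_A high (PFR or concentrated feed) favours B.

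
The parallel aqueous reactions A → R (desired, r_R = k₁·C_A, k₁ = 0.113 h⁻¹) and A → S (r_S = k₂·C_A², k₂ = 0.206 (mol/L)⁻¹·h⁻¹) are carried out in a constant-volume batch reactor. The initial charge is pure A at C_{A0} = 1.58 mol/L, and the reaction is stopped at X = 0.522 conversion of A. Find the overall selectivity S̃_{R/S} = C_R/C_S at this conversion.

C_A = C_{A0}(1−X) = 0.7552 mol/L.
Along a PFR/batch, dC_R/dC_A = −r_R/(r_R+r_S) = −k₁/(k₁+k₂·C_A).
Integrating from C_{A0} to C_A: C_R = (0.113/0.206)·ln[(0.113+0.206·1.58)/(0.113+0.206·0.755)] = 0.5485·ln(0.4385/0.2686) = 0.2689 mol/L.
C_S = (C_{A0}−C_A)−C_R = 0.5559 mol/L; S̃_{R/S} = 0.2689/0.5559 = 0.484.

0.484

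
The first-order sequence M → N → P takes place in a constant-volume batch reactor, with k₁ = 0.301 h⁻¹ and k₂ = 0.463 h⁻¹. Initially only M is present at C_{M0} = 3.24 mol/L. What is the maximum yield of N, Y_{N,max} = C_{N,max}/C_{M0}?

At the optimum, C_{N,max}/C_{M0} = (k₁/k₂)^[k₂/(k₂−k₁)].
= (0.301/0.463)^(0.463/(0.463−0.301)) = (0.6501)^(2.858) = 0.2921.

0.292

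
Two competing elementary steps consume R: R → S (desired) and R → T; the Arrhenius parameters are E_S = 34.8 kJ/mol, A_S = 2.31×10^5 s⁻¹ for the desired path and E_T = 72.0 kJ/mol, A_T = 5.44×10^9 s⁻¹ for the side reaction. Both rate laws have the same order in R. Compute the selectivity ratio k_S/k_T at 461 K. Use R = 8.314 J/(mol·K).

Since both paths have the same order in R, the concentration cancels and S_{S/T} = k_S/k_T = (A_S/A_T)·exp[(E_T−E_S)/(RT)].
(E_T−E_S)/(RT) = (72.0−34.8)×10³/(8.314×461) = 37200/3833 = 9.706.
k_S/k_T = (2.31×10^5/5.44×10^9)·exp(9.706) = 4.246×10^-5 × 16413 = 0.697.
Since E_S < E_T, lowering the temperature improves selectivity toward S.

0.697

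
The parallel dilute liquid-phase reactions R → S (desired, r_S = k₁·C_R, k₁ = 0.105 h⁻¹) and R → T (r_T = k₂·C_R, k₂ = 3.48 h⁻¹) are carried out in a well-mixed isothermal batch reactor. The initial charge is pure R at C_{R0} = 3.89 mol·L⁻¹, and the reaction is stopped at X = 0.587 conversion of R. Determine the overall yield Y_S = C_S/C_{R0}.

0.0172

C_R = C_{R0}(1−X) = 1.607 mol·L⁻¹.
Both paths are first order in R, so the instantaneous fraction to S is constant: dC_S/d(−C_R) = k₁/(k₁+k₂) = 0.02929.
C_S = 0.02929·(C_{R0}−C_R) = 0.02929×2.283 = 0.0669 mol·L⁻¹.
Y_S = C_S/C_{R0} = 0.06688/3.89 = 0.0172.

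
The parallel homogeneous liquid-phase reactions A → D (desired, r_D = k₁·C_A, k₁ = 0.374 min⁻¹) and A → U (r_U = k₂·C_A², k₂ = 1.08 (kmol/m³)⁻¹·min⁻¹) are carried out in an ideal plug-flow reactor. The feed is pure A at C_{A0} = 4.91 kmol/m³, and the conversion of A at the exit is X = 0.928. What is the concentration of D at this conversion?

C_A = C_{A0}(1−X) = 0.3535 kmol/m³.
Along a PFR/batch, dC_D/dC_A = −r_D/(r_D+r_U) = −k₁/(k₁+k₂·C_A).
Integrating from C_{A0} to C_A: C_D = (0.374/1.08)·ln[(0.374+1.08·4.91)/(0.374+1.08·0.354)] = 0.3463·ln(5.677/0.7558) = 0.6983 kmol/m³.

0.698 kmol/m³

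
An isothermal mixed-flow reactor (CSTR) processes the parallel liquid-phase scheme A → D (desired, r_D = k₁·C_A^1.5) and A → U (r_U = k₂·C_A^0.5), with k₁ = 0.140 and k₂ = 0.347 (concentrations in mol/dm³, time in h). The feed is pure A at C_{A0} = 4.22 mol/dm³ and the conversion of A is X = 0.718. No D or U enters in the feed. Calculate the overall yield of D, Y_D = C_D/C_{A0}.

Exit C_A = C_{A0}(1−X) = 4.22×0.282 = 1.190 mol/dm³.
A CSTR operates uniformly at the exit composition, giving r_D = 0.1817 and r_U = 0.3785 (each k·C_A^n at C_A = 1.190).
Fraction of consumed A going to D: r_D/(r_D+r_U) = 0.3244.
C_D = 0.3244·C_{A0}·X = 0.3244×4.22×0.718 = 0.983 mol/dm³; Y_D = C_D/C_{A0} = 0.233.

0.233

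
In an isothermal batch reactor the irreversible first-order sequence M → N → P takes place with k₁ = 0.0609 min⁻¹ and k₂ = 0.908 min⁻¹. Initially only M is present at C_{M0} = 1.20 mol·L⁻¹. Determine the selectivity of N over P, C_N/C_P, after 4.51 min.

0.286

Solving the coupled first-order balances gives C_N(t) = [k₁/(k₂−k₁)]·C_{M0}·(e^(−k₁t) − e^(−k₂t)).
e^(−k₁t) = e^(−0.0609×4.51) = e^(−0.2747) = 0.7598; e^(−k₂t) = e^(−4.095) = 0.01665.
C_N = 0.0609×1.20/(0.908−0.0609) × (0.7598−0.01665) = 0.08627×0.7432 = 0.06411 mol·L⁻¹.
C_M = C_{M0}e^(−k₁t) = 0.9118 mol·L⁻¹, so C_P = C_{M0}−C_M−C_N = 0.2241 mol·L⁻¹; C_N/C_P = 0.286.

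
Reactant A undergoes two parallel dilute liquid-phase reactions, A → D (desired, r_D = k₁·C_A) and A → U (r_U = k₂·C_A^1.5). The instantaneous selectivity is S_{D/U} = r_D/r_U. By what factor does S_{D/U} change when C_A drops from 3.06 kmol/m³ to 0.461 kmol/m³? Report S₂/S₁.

2.58

S_{D/U} = (k₁/k₂)·C_A^-0.5, so S₂/S₁ = (C_{A,2}/C_{A,1})^-0.5.
= (0.461/3.06)^(-0.5) = (0.1507)^(-0.5) = 2.58.
Selectivity toward D rises as C_A falls — low-concentration operation is favoured.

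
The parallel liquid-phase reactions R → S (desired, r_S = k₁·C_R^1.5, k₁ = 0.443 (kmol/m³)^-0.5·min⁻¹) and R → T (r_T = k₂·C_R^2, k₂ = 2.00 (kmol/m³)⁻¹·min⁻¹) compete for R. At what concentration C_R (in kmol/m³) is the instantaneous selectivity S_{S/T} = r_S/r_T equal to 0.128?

S_{S/T} = (k₁/k₂)·C_R^-0.5 ⇒ C_R = (S·k₂/k₁)^(-2).
= (0.128×2.00/0.443)^(-2) = (0.5779)^(-2) = 2.99 kmol/m³.

2.99 kmol/m³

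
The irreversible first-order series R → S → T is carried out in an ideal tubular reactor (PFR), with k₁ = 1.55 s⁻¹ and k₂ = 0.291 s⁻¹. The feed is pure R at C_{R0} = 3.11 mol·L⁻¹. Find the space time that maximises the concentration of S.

For first-order series the maximum of C_S occurs at τ_opt = ln(k₂/k₁)/(k₂−k₁).
= ln(0.291/1.55)/(0.291−1.55) = ln(0.1877)/-1.259 = -1.673/-1.259 = 1.33 s.

1.33 s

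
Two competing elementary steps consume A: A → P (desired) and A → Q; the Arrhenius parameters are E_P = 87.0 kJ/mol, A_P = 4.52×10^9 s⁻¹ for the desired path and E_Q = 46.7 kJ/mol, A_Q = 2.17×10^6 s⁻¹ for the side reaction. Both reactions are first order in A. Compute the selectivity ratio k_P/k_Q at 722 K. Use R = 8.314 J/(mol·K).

2.53

k_P/k_Q = (A_P/A_Q)·exp[−(E_P−E_Q)/(RT)] = (A_P/A_Q)·exp[(E_Q−E_P)/(RT)].
(E_Q−E_P)/(RT) = (46.7−87.0)×10³/(8.314×722) = -40300/6003 = -6.714.
k_P/k_Q = (4.52×10^9/2.17×10^6)·exp(-6.714) = 2083 × 0.001214 = 2.53.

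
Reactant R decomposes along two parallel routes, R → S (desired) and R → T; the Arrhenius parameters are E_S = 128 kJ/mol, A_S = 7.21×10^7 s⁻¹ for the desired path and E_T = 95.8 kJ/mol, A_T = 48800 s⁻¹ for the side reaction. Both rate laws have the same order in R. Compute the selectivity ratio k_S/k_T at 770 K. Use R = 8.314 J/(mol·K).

9.66

k_S/k_T = (A_S/A_T)·exp[−(E_S−E_T)/(RT)] = (A_S/A_T)·exp[(E_T−E_S)/(RT)].
(E_T−E_S)/(RT) = (95.8−128)×10³/(8.314×770) = -32200/6402 = -5.030.
k_S/k_T = (7.21×10^7/48800)·exp(-5.030) = 1477 × 0.006540 = 9.66.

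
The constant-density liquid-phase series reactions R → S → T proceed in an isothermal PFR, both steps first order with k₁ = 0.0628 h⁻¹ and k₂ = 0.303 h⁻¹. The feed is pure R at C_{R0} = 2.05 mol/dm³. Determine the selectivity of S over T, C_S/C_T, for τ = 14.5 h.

Solving the coupled first-order balances gives C_S(τ) = [k₁/(k₂−k₁)]·C_{R0}·(e^(−k₁τ) − e^(−k₂τ)).
e^(−k₁τ) = e^(−0.0628×14.5) = e^(−0.9106) = 0.4023; e^(−k₂τ) = e^(−4.393) = 0.01236.
C_S = 0.0628×2.05/(0.303−0.0628) × (0.4023−0.01236) = 0.5360×0.3899 = 0.2090 mol/dm³.
C_R = C_{R0}e^(−k₁τ) = 0.8247 mol/dm³, so C_T = C_{R0}−C_R−C_S = 1.016 mol/dm³; C_S/C_T = 0.206.

0.206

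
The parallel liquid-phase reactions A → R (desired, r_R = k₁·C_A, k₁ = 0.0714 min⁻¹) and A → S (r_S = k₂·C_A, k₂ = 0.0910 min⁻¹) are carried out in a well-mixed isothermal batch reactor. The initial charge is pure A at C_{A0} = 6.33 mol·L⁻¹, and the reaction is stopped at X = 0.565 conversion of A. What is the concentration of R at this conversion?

C_A = C_{A0}(1−X) = 2.754 mol·L⁻¹.
Both paths are first order in A, so the instantaneous fraction to R is constant: dC_R/d(−C_A) = k₁/(k₁+k₂) = 0.4397.
C_R = 0.4397·(C_{A0}−C_A) = 0.4397×3.576 = 1.57 mol·L⁻¹.

1.57 mol·L⁻¹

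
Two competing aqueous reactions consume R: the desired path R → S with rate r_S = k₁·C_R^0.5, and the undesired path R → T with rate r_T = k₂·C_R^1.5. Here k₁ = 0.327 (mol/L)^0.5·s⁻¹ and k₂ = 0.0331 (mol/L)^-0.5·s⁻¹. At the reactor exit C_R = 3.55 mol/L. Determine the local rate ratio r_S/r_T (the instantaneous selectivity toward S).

S_{S/T} = r_S/r_T = (k₁·C_R^0.5)/(k₂·C_R^1.5) = (k₁/k₂)·C_R⁻¹.
= (0.327×3.550^0.5) / (0.0331×3.550^1.5) = 0.6161/0.2214 = 2.78.

2.78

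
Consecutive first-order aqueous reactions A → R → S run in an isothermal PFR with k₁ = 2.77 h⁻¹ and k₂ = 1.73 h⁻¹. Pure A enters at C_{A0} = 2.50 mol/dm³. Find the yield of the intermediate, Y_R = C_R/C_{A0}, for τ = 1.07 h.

The intermediate concentration in a first-order A→B→C sequence is C_R = k₁C_{A0}(e^(−k₁τ) − e^(−k₂τ))/(k₂−k₁).
e^(−k₁τ) = e^(−2.77×1.07) = e^(−2.964) = 0.05162; e^(−k₂τ) = e^(−1.851) = 0.1571.
C_R = 2.77×2.50/(1.73−2.77) × (0.05162−0.1571) = (-6.659)×(-0.1054) = 0.7021 mol/dm³.
Y_R = C_R/C_{A0} = 0.7021/2.50 = 0.281.

0.281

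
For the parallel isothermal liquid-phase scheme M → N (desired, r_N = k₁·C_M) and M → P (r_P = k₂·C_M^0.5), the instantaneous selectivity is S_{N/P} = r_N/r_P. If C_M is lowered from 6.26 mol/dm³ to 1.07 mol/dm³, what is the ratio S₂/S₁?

S_{N/P} = (k₁/k₂)·C_M^0.5, so S₂/S₁ = (C_{M,2}/C_{M,1})^0.5.
= (1.07/6.26)^0.5 = (0.1709)^0.5 = 0.413.
Selectivity toward N falls as C_M falls — high-concentration operation is favoured.

0.413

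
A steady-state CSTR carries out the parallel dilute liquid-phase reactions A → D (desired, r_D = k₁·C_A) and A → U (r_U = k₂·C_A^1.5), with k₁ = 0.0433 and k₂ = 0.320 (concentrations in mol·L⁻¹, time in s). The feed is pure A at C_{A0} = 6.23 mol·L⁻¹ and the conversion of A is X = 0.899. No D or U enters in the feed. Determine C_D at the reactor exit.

0.816 mol·L⁻¹

Exit C_A = C_{A0}(1−X) = 6.23×0.101 = 0.6292 mol·L⁻¹.
In a CSTR the entire volume is at exit conditions, so r_D = 0.0433×0.6292 = 0.02725 and r_U = 0.320×0.6292^1.5 = 0.1597.
Fraction of consumed A going to D: r_D/(r_D+r_U) = 0.1457.
C_D = 0.1457·C_{A0}·X = 0.1457×6.23×0.899 = 0.816 mol·L⁻¹.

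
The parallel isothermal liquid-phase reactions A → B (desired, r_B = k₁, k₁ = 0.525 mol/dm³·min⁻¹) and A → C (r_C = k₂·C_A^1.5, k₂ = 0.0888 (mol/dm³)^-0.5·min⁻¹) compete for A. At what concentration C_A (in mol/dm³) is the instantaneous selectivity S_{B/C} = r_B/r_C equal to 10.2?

S_{B/C} = (k₁/k₂)·C_A^-1.5 ⇒ C_A = (S·k₂/k₁)^(1/(-1.5)).
= (10.2×0.0888/0.525)^(-0.6667) = (1.725)^(-0.6667) = 0.695 mol/dm³.

0.695 mol/dm³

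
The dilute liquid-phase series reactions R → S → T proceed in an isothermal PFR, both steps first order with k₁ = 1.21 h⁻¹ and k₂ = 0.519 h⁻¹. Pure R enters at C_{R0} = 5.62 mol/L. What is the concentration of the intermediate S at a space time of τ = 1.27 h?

For first-order series with pure R initially, C_S(τ) = k₁C_{R0}/(k₂−k₁)·(e^(−k₁τ) − e^(−k₂τ)).
e^(−k₁τ) = e^(−1.21×1.27) = e^(−1.537) = 0.2151; e^(−k₂τ) = e^(−0.6591) = 0.5173.
C_S = 1.21×5.62/(0.519−1.21) × (0.2151−0.5173) = (-9.841)×(-0.3022) = 2.974 mol/L.

2.97 mol/L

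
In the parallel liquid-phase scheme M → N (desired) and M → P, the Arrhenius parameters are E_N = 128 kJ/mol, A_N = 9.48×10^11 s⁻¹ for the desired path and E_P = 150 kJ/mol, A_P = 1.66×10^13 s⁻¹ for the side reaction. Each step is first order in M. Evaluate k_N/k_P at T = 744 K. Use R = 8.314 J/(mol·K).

k_N/k_P = (A_N/A_P)·exp[−(E_N−E_P)/(RT)] = (A_N/A_P)·exp[(E_P−E_N)/(RT)].
(E_P−E_N)/(RT) = (150−128)×10³/(8.314×744) = 22000/6186 = 3.557.
k_N/k_P = (9.48×10^11/1.66×10^13)·exp(3.557) = 0.05711 × 35.05 = 2.00.
Since E_N < E_P, lowering the temperature improves selectivity toward N.

2.00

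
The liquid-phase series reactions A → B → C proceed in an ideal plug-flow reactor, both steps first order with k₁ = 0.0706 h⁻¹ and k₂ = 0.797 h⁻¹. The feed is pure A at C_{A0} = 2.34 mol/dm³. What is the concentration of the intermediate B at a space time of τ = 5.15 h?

0.154 mol/dm³

For first-order series with pure A initially, C_B(τ) = k₁C_{A0}/(k₂−k₁)·(e^(−k₁τ) − e^(−k₂τ)).
e^(−k₁τ) = e^(−0.0706×5.15) = e^(−0.3636) = 0.6952; e^(−k₂τ) = e^(−4.105) = 0.01650.
C_B = 0.0706×2.34/(0.797−0.0706) × (0.6952−0.01650) = 0.2274×0.6787 = 0.1544 mol/dm³.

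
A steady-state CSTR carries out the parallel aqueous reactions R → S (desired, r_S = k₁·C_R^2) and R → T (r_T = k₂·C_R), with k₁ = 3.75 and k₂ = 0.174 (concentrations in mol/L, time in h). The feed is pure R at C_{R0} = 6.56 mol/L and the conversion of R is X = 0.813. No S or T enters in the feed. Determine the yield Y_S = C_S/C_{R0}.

0.783

Exit C_R = C_{R0}(1−X) = 6.56×0.187 = 1.227 mol/L.
A CSTR operates uniformly at the exit composition, giving r_S = 5.643 and r_T = 0.2134 (each k·C_R^n at C_R = 1.227).
Fraction of consumed R going to S: r_S/(r_S+r_T) = 0.9636.
C_S = 0.9636·C_{R0}·X = 0.9636×6.56×0.813 = 5.14 mol/L; Y_S = C_S/C_{R0} = 0.783.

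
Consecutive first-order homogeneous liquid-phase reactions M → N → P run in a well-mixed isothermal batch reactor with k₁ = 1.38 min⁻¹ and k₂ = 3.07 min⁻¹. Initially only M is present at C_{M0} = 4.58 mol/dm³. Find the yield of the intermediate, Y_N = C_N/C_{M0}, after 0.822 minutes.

0.197

Solving the coupled first-order balances gives C_N(t) = [k₁/(k₂−k₁)]·C_{M0}·(e^(−k₁t) − e^(−k₂t)).
e^(−k₁t) = e^(−1.38×0.822) = e^(−1.134) = 0.3216; e^(−k₂t) = e^(−2.524) = 0.08018.
C_N = 1.38×4.58/(3.07−1.38) × (0.3216−0.08018) = 3.740×0.2415 = 0.9030 mol/dm³.
Y_N = C_N/C_{M0} = 0.9030/4.58 = 0.197.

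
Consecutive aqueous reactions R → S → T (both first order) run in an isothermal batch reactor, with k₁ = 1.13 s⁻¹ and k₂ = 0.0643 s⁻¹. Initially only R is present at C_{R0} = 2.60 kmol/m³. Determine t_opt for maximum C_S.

The intermediate peaks when r₁ = r₂, i.e. k₁e^(−k₁t) = k₂e^(−k₂t), giving t_opt = ln(k₂/k₁)/(k₂−k₁).
= ln(0.0643/1.13)/(0.0643−1.13) = ln(0.05690)/-1.066 = -2.866/-1.066 = 2.69 s.

2.69 s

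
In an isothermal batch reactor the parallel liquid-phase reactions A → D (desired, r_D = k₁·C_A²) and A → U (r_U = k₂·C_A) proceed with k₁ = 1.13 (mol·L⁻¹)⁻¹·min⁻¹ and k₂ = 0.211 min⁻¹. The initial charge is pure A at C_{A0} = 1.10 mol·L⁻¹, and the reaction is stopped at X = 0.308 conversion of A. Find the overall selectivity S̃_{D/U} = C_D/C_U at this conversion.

C_A = C_{A0}(1−X) = 0.7612 mol·L⁻¹.
Along a PFR/batch, dC_U/dC_A = −r_U/(r_D+r_U) = −k₂/(k₂+k₁·C_A).
Integrating from C_{A0} to C_A: C_U = (0.211/1.13)·ln[(0.211+1.13·1.10)/(0.211+1.13·0.761)] = 0.1867·ln(1.454/1.071) = 0.05706 mol·L⁻¹.
Then C_D = (C_{A0}−C_A) − C_U = 0.3388 − 0.05706 = 0.2817 mol·L⁻¹.
S̃_{D/U} = C_D/C_U = 0.2817/0.05706 = 4.94.

4.94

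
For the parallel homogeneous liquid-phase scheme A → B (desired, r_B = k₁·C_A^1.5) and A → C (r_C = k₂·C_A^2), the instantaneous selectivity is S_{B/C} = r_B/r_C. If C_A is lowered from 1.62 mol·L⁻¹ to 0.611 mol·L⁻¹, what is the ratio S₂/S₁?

S_{B/C} = (k₁/k₂)·C_A^-0.5, so S₂/S₁ = (C_{A,2}/C_{A,1})^-0.5.
= (0.611/1.62)^(-0.5) = (0.3772)^(-0.5) = 1.63.

1.63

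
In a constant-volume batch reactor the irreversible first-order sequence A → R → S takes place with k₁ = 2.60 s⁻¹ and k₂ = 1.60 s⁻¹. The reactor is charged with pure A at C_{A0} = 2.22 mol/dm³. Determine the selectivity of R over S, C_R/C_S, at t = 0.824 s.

Solving the coupled first-order balances gives C_R(t) = [k₁/(k₂−k₁)]·C_{A0}·(e^(−k₁t) − e^(−k₂t)).
e^(−k₁t) = e^(−2.60×0.824) = e^(−2.142) = 0.1174; e^(−k₂t) = e^(−1.318) = 0.2676.
C_R = 2.60×2.22/(1.60−2.60) × (0.1174−0.2676) = (-5.772)×(-0.1502) = 0.8669 mol/dm³.
C_A = C_{A0}e^(−k₁t) = 0.2606 mol/dm³, so C_S = C_{A0}−C_A−C_R = 1.093 mol/dm³; C_R/C_S = 0.793.

0.793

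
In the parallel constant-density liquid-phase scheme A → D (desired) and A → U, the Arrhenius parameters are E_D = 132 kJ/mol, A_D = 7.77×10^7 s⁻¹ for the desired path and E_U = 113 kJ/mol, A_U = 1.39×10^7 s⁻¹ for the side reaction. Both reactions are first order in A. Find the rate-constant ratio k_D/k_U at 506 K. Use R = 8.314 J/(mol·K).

Since both paths have the same order in A, the concentration cancels and S_{D/U} = k_D/k_U = (A_D/A_U)·exp[(E_U−E_D)/(RT)].
(E_U−E_D)/(RT) = (113−132)×10³/(8.314×506) = -19000/4207 = -4.516.
k_D/k_U = (7.77×10^7/1.39×10^7)·exp(-4.516) = 5.590 × 0.01093 = 0.0611.
Since E_D > E_U, raising the temperature improves selectivity toward D.

0.0611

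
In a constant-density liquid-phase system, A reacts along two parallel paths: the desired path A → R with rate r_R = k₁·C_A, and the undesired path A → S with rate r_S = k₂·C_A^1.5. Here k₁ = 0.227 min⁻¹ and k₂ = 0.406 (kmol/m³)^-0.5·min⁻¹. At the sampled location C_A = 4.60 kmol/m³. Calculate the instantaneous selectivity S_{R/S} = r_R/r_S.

0.261

S_{R/S} = r_R/r_S = (k₁·C_A)/(k₂·C_A^1.5) = (k₁/k₂)·C_A^-0.5.
= (0.227×4.600) / (0.406×4.600^1.5) = 1.044/4.006 = 0.261.
The undesired path is higher order in A, so low C_A (CSTR or dilute feed) favours R.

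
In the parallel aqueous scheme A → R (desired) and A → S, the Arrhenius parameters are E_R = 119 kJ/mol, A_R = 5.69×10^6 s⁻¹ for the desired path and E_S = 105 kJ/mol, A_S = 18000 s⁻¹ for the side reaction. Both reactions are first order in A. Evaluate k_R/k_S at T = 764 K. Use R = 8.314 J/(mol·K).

34.9

With equal orders, S_{R/S} = k_R/k_S = (A_R/A_S)·exp[(E_S−E_R)/(RT)].
(E_S−E_R)/(RT) = (105−119)×10³/(8.314×764) = -14000/6352 = -2.204.
k_R/k_S = (5.69×10^6/18000)·exp(-2.204) = 316.1 × 0.1104 = 34.9.
Since E_R > E_S, raising the temperature improves selectivity toward R.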